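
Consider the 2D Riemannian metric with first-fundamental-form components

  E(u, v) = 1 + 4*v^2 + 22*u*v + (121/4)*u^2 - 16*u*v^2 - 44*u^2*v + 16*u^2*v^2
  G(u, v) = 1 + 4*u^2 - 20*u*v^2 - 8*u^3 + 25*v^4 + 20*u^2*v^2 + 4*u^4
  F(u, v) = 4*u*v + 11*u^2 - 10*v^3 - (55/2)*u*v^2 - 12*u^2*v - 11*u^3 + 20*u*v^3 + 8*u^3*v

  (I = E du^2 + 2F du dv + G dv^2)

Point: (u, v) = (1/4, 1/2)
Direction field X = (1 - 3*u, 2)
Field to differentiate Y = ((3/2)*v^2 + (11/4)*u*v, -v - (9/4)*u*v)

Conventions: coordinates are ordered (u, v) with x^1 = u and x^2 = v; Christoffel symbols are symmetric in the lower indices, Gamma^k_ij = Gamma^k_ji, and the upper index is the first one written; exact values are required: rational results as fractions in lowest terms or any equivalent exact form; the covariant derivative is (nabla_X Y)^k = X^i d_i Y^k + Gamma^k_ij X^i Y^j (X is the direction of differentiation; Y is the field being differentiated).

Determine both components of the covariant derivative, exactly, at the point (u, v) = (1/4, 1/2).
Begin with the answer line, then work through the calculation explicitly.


Answer: (nabla_X Y)^u = 88223/10816, (nabla_X Y)^v = -54195/10816

E = 289/64, F = -105/64, G = 113/64 at the point
E_u = 105/8, E_v = 15/4, F_u = -19/16, F_v = -41/4, G_u = -7/4, G_v = 35/4
EG - F^2 = 169/32;  g^inv = (32/169) * [[113/64, 105/64], [105/64, 289/64]]
first-kind symbols [ij,l] = (1/2)(d_i g_jl + d_j g_il - d_l g_ij): [uu,u] = E_u/2 = 105/16, [uu,v] = F_u - E_v/2 = -49/16, [uv,u] = E_v/2 = 15/8, [uv,v] = G_u/2 = -7/8, [vv,u] = F_v - G_u/2 = -75/8, [vv,v] = G_v/2 = 35/8
Gamma^u_ij = (G*[ij,u] - F*[ij,v])/(EG - F^2), Gamma^v_ij = (E*[ij,v] - F*[ij,u])/(EG - F^2)
Gamma_uuu = 210/169, Gamma_uuv = 60/169, Gamma_uvv = -300/169, Gamma_vuu = -98/169, Gamma_vuv = -28/169, Gamma_vvv = 140/169
X = (1/4, 2), Y = (23/32, -25/32) at the point


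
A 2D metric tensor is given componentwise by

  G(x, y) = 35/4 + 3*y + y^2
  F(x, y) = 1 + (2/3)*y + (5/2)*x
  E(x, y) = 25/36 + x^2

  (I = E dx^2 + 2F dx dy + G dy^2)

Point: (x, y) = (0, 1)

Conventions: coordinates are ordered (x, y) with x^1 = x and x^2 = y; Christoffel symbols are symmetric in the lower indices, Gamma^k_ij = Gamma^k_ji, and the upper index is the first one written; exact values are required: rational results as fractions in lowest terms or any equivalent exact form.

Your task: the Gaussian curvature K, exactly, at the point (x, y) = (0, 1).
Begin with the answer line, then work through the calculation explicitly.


Answer: K = -1296/30625

E = 25/36, F = 5/3, G = 51/4, EG - F^2 = 875/144 at the point
E_x = 0, E_y = 0, F_x = 5/2, F_y = 2/3, G_x = 0, G_y = 5
E_yy = 0, F_xy = 0, G_xx = 0
Compute both Brioschi determinants and normalise by (EG - F^2)^2.
M1 = [[-E_yy/2 + F_xy - G_xx/2, E_x/2, F_x - E_y/2], [F_y - G_x/2, E, F], [G_y/2, F, G]] = [[0, 0, 5/2], [2/3, 25/36, 5/3], [5/2, 5/3, 51/4]]; det M1 = -25/16
M2 = [[0, E_y/2, G_x/2], [E_y/2, E, F], [G_x/2, F, G]] = [[0, 0, 0], [0, 25/36, 5/3], [0, 5/3, 51/4]]; det M2 = 0
det M1 - det M2 = -25/16; K = -25/16 / (875/144)^2 = -1296/30625


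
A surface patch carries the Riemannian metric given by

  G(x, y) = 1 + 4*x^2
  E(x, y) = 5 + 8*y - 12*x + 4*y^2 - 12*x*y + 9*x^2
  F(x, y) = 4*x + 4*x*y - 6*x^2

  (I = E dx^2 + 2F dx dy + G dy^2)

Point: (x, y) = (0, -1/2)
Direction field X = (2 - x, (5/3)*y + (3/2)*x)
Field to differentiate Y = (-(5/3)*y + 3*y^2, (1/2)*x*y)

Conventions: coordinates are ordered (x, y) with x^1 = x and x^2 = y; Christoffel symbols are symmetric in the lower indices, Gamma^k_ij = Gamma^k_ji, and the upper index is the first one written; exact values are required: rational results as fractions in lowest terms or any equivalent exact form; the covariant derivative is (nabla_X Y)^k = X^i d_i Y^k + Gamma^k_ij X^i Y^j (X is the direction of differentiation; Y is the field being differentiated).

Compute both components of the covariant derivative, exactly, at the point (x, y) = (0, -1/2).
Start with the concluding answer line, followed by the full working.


Answer: (nabla_X Y)^x = -157/72, (nabla_X Y)^y = -1/2

E = 2, F = 0, G = 1 at the point
E_x = -6, E_y = 4, F_x = 2, F_y = 0, G_x = 0, G_y = 0
EG - F^2 = 2;  g^inv = (1/2) * [[1, 0], [0, 2]]
first-kind symbols [ij,l] = (1/2)(d_i g_jl + d_j g_il - d_l g_ij): [xx,x] = E_x/2 = -3, [xx,y] = F_x - E_y/2 = 0, [xy,x] = E_y/2 = 2, [xy,y] = G_x/2 = 0, [yy,x] = F_y - G_x/2 = 0, [yy,y] = G_y/2 = 0
Gamma^x_ij = (G*[ij,x] - F*[ij,y])/(EG - F^2), Gamma^y_ij = (E*[ij,y] - F*[ij,x])/(EG - F^2)
Gamma_xxx = -3/2, Gamma_xxy = 1, Gamma_xyy = 0, Gamma_yxx = 0, Gamma_yxy = 0, Gamma_yyy = 0
X = (2, -5/6), Y = (19/12, 0) at the point


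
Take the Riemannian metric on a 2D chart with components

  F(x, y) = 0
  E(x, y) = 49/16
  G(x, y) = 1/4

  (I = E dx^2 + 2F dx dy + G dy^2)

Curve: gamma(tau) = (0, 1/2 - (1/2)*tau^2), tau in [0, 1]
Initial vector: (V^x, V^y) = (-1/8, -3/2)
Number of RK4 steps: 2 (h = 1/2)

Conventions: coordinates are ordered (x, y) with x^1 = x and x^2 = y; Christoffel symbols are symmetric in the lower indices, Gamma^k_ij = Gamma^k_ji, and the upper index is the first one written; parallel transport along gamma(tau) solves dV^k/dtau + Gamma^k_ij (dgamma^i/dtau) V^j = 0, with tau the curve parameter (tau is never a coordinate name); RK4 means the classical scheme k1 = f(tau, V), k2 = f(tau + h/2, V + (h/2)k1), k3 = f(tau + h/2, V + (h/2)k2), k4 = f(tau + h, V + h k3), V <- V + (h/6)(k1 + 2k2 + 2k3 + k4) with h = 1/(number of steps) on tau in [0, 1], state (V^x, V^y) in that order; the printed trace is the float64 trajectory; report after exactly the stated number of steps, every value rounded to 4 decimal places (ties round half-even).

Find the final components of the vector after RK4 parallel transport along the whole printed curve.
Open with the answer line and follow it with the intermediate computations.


Answer: V^x = -0.1250, V^y = -1.5000

gamma'(tau) = (0, -tau); f(tau, V)^k = -Gamma^k_ij(gamma(tau)) gamma'^i(tau) V^j; h = 1/2; intermediate values shown to 6 dp
curve data and Christoffel symbols at the stage parameters:
  tau = 0.000000: gamma = (0.000000, 0.500000), gamma' = (0.000000, 0.000000); Gamma_xxx = 0.000000, Gamma_xxy = 0.000000, Gamma_xyy = 0.000000, Gamma_yxx = 0.000000, Gamma_yxy = 0.000000, Gamma_yyy = 0.000000
  tau = 0.250000: gamma = (0.000000, 0.468750), gamma' = (0.000000, -0.250000); Gamma_xxx = 0.000000, Gamma_xxy = 0.000000, Gamma_xyy = 0.000000, Gamma_yxx = 0.000000, Gamma_yxy = 0.000000, Gamma_yyy = 0.000000
  tau = 0.500000: gamma = (0.000000, 0.375000), gamma' = (0.000000, -0.500000); Gamma_xxx = 0.000000, Gamma_xxy = 0.000000, Gamma_xyy = 0.000000, Gamma_yxx = 0.000000, Gamma_yxy = 0.000000, Gamma_yyy = 0.000000
  tau = 0.750000: gamma = (0.000000, 0.218750), gamma' = (0.000000, -0.750000); Gamma_xxx = 0.000000, Gamma_xxy = 0.000000, Gamma_xyy = 0.000000, Gamma_yxx = 0.000000, Gamma_yxy = 0.000000, Gamma_yyy = 0.000000
  tau = 1.000000: gamma = (0.000000, 0.000000), gamma' = (0.000000, -1.000000); Gamma_xxx = 0.000000, Gamma_xxy = 0.000000, Gamma_xyy = 0.000000, Gamma_yxx = 0.000000, Gamma_yxy = 0.000000, Gamma_yyy = 0.000000
step 0: V^x = -0.1250, V^y = -1.5000
step 1: k1 = (0.000000, 0.000000), k2 = (0.000000, 0.000000), k3 = (0.000000, 0.000000), k4 = (0.000000, 0.000000); V <- V + (h/6)(k1 + 2k2 + 2k3 + k4): V^x = -0.1250, V^y = -1.5000
step 2: k1 = (0.000000, 0.000000), k2 = (0.000000, 0.000000), k3 = (0.000000, 0.000000), k4 = (0.000000, 0.000000); V <- V + (h/6)(k1 + 2k2 + 2k3 + k4): V^x = -0.1250, V^y = -1.5000


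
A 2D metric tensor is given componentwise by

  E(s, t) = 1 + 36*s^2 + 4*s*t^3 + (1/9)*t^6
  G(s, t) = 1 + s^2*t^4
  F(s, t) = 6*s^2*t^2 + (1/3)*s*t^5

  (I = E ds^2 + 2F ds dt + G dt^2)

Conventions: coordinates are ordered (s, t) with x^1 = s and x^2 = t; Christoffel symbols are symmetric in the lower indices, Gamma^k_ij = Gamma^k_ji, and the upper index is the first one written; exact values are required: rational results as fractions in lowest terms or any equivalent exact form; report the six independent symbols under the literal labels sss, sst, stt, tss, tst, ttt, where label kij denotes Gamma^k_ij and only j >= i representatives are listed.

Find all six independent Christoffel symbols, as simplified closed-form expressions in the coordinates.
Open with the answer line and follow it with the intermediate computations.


Answer: Gamma_sss = (324*s + 18*t^3)/(9*s^2*t^4 + 324*s^2 + 36*s*t^3 + t^6 + 9), Gamma_sst = (54*s*t^2 + 3*t^5)/(9*s^2*t^4 + 324*s^2 + 36*s*t^3 + t^6 + 9), Gamma_stt = (108*s^2*t + 6*s*t^4)/(9*s^2*t^4 + 324*s^2 + 36*s*t^3 + t^6 + 9), Gamma_tss = 54*s*t^2/(9*s^2*t^4 + 324*s^2 + 36*s*t^3 + t^6 + 9), Gamma_tst = 9*s*t^4/(9*s^2*t^4 + 324*s^2 + 36*s*t^3 + t^6 + 9), Gamma_ttt = 18*s^2*t^3/(9*s^2*t^4 + 324*s^2 + 36*s*t^3 + t^6 + 9)

E = 1 + 36*s^2 + 4*s*t^3 + (1/9)*t^6; F = 6*s^2*t^2 + (1/3)*s*t^5; G = 1 + s^2*t^4
Gamma^k_ij = (1/2) g^{kl} (d_i g_jl + d_j g_il - d_l g_ij), with g^inv = (1/(EG-F^2)) [[G, -F], [-F, E]]
first partials: E_s = 72*s + 4*t^3, E_t = 12*s*t^2 + (2/3)*t^5, F_s = 12*s*t^2 + (1/3)*t^5, F_t = 12*s^2*t + (5/3)*s*t^4, G_s = 2*s*t^4, G_t = 4*s^2*t^3
D = EG - F^2 = 1 + 36*s^2 + 4*s*t^3 + (1/9)*t^6 + s^2*t^4
expanded: Gamma^s_ss = (G E_s - 2F F_s + F E_t)/(2D), Gamma^s_st = (G E_t - F G_s)/(2D), Gamma^s_tt = (2G F_t - G G_s - F G_t)/(2D), Gamma^t_ss = (2E F_s - E E_t - F E_s)/(2D), Gamma^t_st = (E G_s - F E_t)/(2D), Gamma^t_tt = (E G_t - 2F F_t + F G_s)/(2D); substitute and cancel common factors


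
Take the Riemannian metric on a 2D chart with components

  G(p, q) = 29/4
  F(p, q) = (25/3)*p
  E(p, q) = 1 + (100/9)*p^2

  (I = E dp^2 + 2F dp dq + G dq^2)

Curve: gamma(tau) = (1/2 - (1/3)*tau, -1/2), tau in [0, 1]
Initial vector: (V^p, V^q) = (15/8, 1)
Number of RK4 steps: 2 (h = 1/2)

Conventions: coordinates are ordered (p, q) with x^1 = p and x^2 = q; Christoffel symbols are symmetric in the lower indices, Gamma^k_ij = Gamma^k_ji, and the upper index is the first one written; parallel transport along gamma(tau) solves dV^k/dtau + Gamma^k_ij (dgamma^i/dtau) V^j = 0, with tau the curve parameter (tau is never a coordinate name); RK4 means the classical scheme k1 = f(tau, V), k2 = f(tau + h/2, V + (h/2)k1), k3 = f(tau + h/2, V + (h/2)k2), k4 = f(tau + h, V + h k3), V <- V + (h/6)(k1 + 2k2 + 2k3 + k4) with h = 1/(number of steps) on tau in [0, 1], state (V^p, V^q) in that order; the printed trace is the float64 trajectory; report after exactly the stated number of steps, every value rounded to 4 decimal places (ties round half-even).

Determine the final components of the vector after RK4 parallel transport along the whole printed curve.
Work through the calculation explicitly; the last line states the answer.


gamma'(tau) = (-1/3, 0); f(tau, V)^k = -Gamma^k_ij(gamma(tau)) gamma'^i(tau) V^j; h = 1/2; intermediate values shown to 6 dp
curve data and Christoffel symbols at the stage parameters:
  tau = 0.000000: gamma = (0.500000, -0.500000), gamma' = (-0.333333, 0.000000); Gamma_ppp = 0.554017, Gamma_ppq = 0.000000, Gamma_pqq = 0.000000, Gamma_qpp = 0.831025, Gamma_qpq = 0.000000, Gamma_qqq = 0.000000
  tau = 0.250000: gamma = (0.416667, -0.500000), gamma' = (-0.333333, 0.000000); Gamma_ppp = 0.504371, Gamma_ppq = 0.000000, Gamma_pqq = 0.000000, Gamma_qpp = 0.907868, Gamma_qpq = 0.000000, Gamma_qqq = 0.000000
  tau = 0.500000: gamma = (0.333333, -0.500000), gamma' = (-0.333333, 0.000000); Gamma_ppp = 0.436522, Gamma_ppq = 0.000000, Gamma_pqq = 0.000000, Gamma_qpp = 0.982175, Gamma_qpq = 0.000000, Gamma_qqq = 0.000000
  tau = 0.750000: gamma = (0.250000, -0.500000), gamma' = (-0.333333, 0.000000); Gamma_ppp = 0.349650, Gamma_ppq = 0.000000, Gamma_pqq = 0.000000, Gamma_qpp = 1.048951, Gamma_qpq = 0.000000, Gamma_qqq = 0.000000
  tau = 1.000000: gamma = (0.166667, -0.500000), gamma' = (-0.333333, 0.000000); Gamma_ppp = 0.244998, Gamma_ppq = 0.000000, Gamma_pqq = 0.000000, Gamma_qpp = 1.102491, Gamma_qpq = 0.000000, Gamma_qqq = 0.000000
step 0: V^p = 1.8750, V^q = 1.0000
step 1: k1 = (0.346260, 0.519391), k2 = (0.329786, 0.593614), k3 = (0.329093, 0.592368), k4 = (0.296769, 0.667731); V <- V + (h/6)(k1 + 2k2 + 2k3 + k4): V^p = 2.0384, V^q = 1.2966
step 2: k1 = (0.296602, 0.667355), k2 = (0.246218, 0.738654), k3 = (0.244750, 0.734249), k4 = (0.176462, 0.794078); V <- V + (h/6)(k1 + 2k2 + 2k3 + k4): V^p = 2.1596, V^q = 1.6639

Answer: V^p = 2.1596, V^q = 1.6639


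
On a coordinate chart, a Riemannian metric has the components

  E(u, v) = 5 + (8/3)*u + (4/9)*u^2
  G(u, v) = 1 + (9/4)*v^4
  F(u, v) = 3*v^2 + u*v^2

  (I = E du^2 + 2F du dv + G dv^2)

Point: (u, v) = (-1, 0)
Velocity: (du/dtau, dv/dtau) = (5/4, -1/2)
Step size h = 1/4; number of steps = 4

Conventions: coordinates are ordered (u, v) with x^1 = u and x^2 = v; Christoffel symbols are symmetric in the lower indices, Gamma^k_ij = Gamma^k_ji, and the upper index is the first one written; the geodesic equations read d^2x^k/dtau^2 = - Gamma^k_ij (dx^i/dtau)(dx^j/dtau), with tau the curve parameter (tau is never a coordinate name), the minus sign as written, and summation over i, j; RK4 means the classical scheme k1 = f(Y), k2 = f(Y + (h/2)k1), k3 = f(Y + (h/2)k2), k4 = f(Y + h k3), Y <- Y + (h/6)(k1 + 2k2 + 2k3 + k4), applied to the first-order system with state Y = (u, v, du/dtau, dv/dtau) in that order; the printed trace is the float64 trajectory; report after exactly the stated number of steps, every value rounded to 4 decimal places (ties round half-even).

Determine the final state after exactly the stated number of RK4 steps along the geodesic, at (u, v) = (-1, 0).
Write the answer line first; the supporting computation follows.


Answer: u = 0.0850, v = -0.5040, du/dtau = 0.9856, dv/dtau = -0.5117

f(Y) = (du/dtau, dv/dtau, -Gamma^u_ij Y'^i Y'^j, -Gamma^v_ij Y'^i Y'^j) with the Gammas evaluated at the stage position; h = 0.250000; intermediate values shown to 6 dp
step 0: u = -1.0000, v = 0.0000, du/dtau = 1.2500, dv/dtau = -0.5000
step 1:
  k1: at (u, v) = (-1.000000, 0.000000), (du/dtau, dv/dtau) = (1.250000, -0.500000); Gamma_uuu = 0.320000, Gamma_uuv = 0.000000, Gamma_uvv = 0.000000, Gamma_vuu = 0.000000, Gamma_vuv = 0.000000, Gamma_vvv = 0.000000; k1 = (1.250000, -0.500000, -0.500000, 0.000000)
  k2: at (u, v) = (-0.843750, -0.062500), (du/dtau, dv/dtau) = (1.187500, -0.500000); Gamma_uuu = 0.312523, Gamma_uuv = 0.000000, Gamma_uvv = -0.087897, Gamma_vuu = 0.001274, Gamma_vuv = 0.000000, Gamma_vvv = -0.000358; k2 = (1.187500, -0.500000, -0.418732, -0.001707)
  k3: at (u, v) = (-0.851562, -0.062500), (du/dtau, dv/dtau) = (1.197658, -0.500213); Gamma_uuu = 0.312916, Gamma_uuv = 0.000000, Gamma_uvv = -0.088008, Gamma_vuu = 0.001280, Gamma_vuv = 0.000000, Gamma_vvv = -0.000360; k3 = (1.197658, -0.500213, -0.426822, -0.001746)
  k4: at (u, v) = (-0.700585, -0.125053), (du/dtau, dv/dtau) = (1.143295, -0.500437); Gamma_uuu = 0.305021, Gamma_uuv = 0.000000, Gamma_uvv = -0.171648, Gamma_vuu = 0.004668, Gamma_vuv = 0.000000, Gamma_vvv = -0.002627; k4 = (1.143295, -0.500437, -0.355713, -0.005443)
  Y <- Y + (h/6)(k1 + 2k2 + 2k3 + k4): u = -0.7015, v = -0.1250, du/dtau = 1.1439, dv/dtau = -0.5005
step 2:
  k1: at (u, v) = (-0.701516, -0.125036), (du/dtau, dv/dtau) = (1.143882, -0.500515); Gamma_uuu = 0.305071, Gamma_uuv = 0.000000, Gamma_uvv = -0.171652, Gamma_vuu = 0.004669, Gamma_vuv = 0.000000, Gamma_vvv = -0.002627; k1 = (1.143882, -0.500515, -0.356174, -0.005451)
  k2: at (u, v) = (-0.558531, -0.187600), (du/dtau, dv/dtau) = (1.099361, -0.501196); Gamma_uuu = 0.297123, Gamma_uuv = 0.000000, Gamma_uvv = -0.250831, Gamma_vuu = 0.009637, Gamma_vuv = 0.000000, Gamma_vvv = -0.008135; k2 = (1.099361, -0.501196, -0.296093, -0.009603)
  k3: at (u, v) = (-0.564096, -0.187685), (du/dtau, dv/dtau) = (1.106871, -0.501715); Gamma_uuu = 0.297427, Gamma_uuv = 0.000000, Gamma_uvv = -0.251203, Gamma_vuu = 0.009678, Gamma_vuv = 0.000000, Gamma_vvv = -0.008173; k3 = (1.106871, -0.501715, -0.301165, -0.009799)
  k4: at (u, v) = (-0.424798, -0.250465), (du/dtau, dv/dtau) = (1.068591, -0.502964); Gamma_uuu = 0.289297, Gamma_uuv = 0.000000, Gamma_uvv = -0.326064, Gamma_vuu = 0.015857, Gamma_vuv = 0.000000, Gamma_vvv = -0.017872; k4 = (1.068591, -0.502964, -0.247859, -0.013585)
  Y <- Y + (h/6)(k1 + 2k2 + 2k3 + k4): u = -0.4255, v = -0.2504, du/dtau = 1.0689, dv/dtau = -0.5029
step 3:
  k1: at (u, v) = (-0.425477, -0.250423), (du/dtau, dv/dtau) = (1.068943, -0.502925); Gamma_uuu = 0.289335, Gamma_uuv = 0.000000, Gamma_uvv = -0.326053, Gamma_vuu = 0.015858, Gamma_vuv = 0.000000, Gamma_vvv = -0.017870; k1 = (1.068943, -0.502925, -0.248136, -0.013600)
  k2: at (u, v) = (-0.291859, -0.313289), (du/dtau, dv/dtau) = (1.037926, -0.504625); Gamma_uuu = 0.281138, Gamma_uuv = 0.000000, Gamma_uvv = -0.396348, Gamma_vuu = 0.022926, Gamma_vuv = 0.000000, Gamma_vvv = -0.032321; k2 = (1.037926, -0.504625, -0.201938, -0.016467)
  k3: at (u, v) = (-0.295736, -0.313502), (du/dtau, dv/dtau) = (1.043701, -0.504983); Gamma_uuu = 0.281344, Gamma_uuv = 0.000000, Gamma_uvv = -0.396908, Gamma_vuu = 0.023007, Gamma_vuv = 0.000000, Gamma_vvv = -0.032457; k3 = (1.043701, -0.504983, -0.205257, -0.016785)
  k4: at (u, v) = (-0.164552, -0.376669), (du/dtau, dv/dtau) = (1.017629, -0.507121); Gamma_uuu = 0.272858, Gamma_uuv = 0.000000, Gamma_uvv = -0.462497, Gamma_vuu = 0.030720, Gamma_vuv = 0.000000, Gamma_vvv = -0.052070; k4 = (1.017629, -0.507121, -0.163622, -0.018421)
  Y <- Y + (h/6)(k1 + 2k2 + 2k3 + k4): u = -0.1651, v = -0.3766, du/dtau = 1.0179, dv/dtau = -0.5070
step 4:
  k1: at (u, v) = (-0.165068, -0.376643), (du/dtau, dv/dtau) = (1.017854, -0.507030); Gamma_uuu = 0.272886, Gamma_uuv = 0.000000, Gamma_uvv = -0.462512, Gamma_vuu = 0.030724, Gamma_vuv = 0.000000, Gamma_vvv = -0.052074; k1 = (1.017854, -0.507030, -0.163814, -0.018444)
  k2: at (u, v) = (-0.037836, -0.440021), (du/dtau, dv/dtau) = (0.997377, -0.509335); Gamma_uuu = 0.264144, Gamma_uuv = 0.000000, Gamma_uvv = -0.523031, Gamma_vuu = 0.038847, Gamma_vuv = 0.000000, Gamma_vvv = -0.076922; k2 = (0.997377, -0.509335, -0.127074, -0.018689)
  k3: at (u, v) = (-0.040396, -0.440310), (du/dtau, dv/dtau) = (1.001969, -0.509366); Gamma_uuu = 0.264261, Gamma_uuv = 0.000000, Gamma_uvv = -0.523605, Gamma_vuu = 0.038949, Gamma_vuv = 0.000000, Gamma_vvv = -0.077174; k3 = (1.001969, -0.509366, -0.129452, -0.019080)
  k4: at (u, v) = (0.085425, -0.503984), (du/dtau, dv/dtau) = (0.985491, -0.511800); Gamma_uuu = 0.255068, Gamma_uuv = 0.000000, Gamma_uvv = -0.578477, Gamma_vuu = 0.047245, Gamma_vuv = 0.000000, Gamma_vvv = -0.107149; k4 = (0.985491, -0.511800, -0.096195, -0.017818)
  Y <- Y + (h/6)(k1 + 2k2 + 2k3 + k4): u = 0.0850, v = -0.5040, du/dtau = 0.9856, dv/dtau = -0.5117


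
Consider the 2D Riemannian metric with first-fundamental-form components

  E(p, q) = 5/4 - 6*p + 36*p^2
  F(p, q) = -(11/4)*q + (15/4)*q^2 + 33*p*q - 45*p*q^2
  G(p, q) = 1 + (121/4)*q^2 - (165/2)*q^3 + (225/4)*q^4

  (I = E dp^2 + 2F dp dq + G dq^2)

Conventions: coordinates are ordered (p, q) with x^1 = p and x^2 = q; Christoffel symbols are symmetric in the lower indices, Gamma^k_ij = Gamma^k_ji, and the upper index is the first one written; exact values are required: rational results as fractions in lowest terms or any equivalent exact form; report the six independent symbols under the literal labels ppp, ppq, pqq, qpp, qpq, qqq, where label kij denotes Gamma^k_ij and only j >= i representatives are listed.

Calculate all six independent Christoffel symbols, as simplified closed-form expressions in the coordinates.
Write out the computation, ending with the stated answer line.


E = 5/4 - 6*p + 36*p^2; F = -(11/4)*q + (15/4)*q^2 + 33*p*q - 45*p*q^2; G = 1 + (121/4)*q^2 - (165/2)*q^3 + (225/4)*q^4
Gamma^k_ij = (1/2) g^{kl} (d_i g_jl + d_j g_il - d_l g_ij), with g^inv = (1/(EG-F^2)) [[G, -F], [-F, E]]
first partials: E_p = -6 + 72*p, E_q = 0, F_p = 33*q - 45*q^2, F_q = -11/4 + (15/2)*q + 33*p - 90*p*q, G_p = 0, G_q = (121/2)*q - (495/2)*q^2 + 225*q^3
D = EG - F^2 = 5/4 - 6*p + (121/4)*q^2 + 36*p^2 - (165/2)*q^3 + (225/4)*q^4
expanded: Gamma^p_pp = (G E_p - 2F F_p + F E_q)/(2D), Gamma^p_pq = (G E_q - F G_p)/(2D), Gamma^p_qq = (2G F_q - G G_p - F G_q)/(2D), Gamma^q_pp = (2E F_p - E E_q - F E_p)/(2D), Gamma^q_pq = (E G_p - F E_q)/(2D), Gamma^q_qq = (E G_q - 2F F_q + F G_p)/(2D); substitute and cancel common factors

Answer: Gamma_ppp = (144*p - 12)/(144*p^2 - 24*p + 225*q^4 - 330*q^3 + 121*q^2 + 5), Gamma_ppq = 0, Gamma_pqq = (-360*p*q + 132*p + 30*q - 11)/(144*p^2 - 24*p + 225*q^4 - 330*q^3 + 121*q^2 + 5), Gamma_qpp = (-180*q^2 + 132*q)/(144*p^2 - 24*p + 225*q^4 - 330*q^3 + 121*q^2 + 5), Gamma_qpq = 0, Gamma_qqq = (450*q^3 - 495*q^2 + 121*q)/(144*p^2 - 24*p + 225*q^4 - 330*q^3 + 121*q^2 + 5)


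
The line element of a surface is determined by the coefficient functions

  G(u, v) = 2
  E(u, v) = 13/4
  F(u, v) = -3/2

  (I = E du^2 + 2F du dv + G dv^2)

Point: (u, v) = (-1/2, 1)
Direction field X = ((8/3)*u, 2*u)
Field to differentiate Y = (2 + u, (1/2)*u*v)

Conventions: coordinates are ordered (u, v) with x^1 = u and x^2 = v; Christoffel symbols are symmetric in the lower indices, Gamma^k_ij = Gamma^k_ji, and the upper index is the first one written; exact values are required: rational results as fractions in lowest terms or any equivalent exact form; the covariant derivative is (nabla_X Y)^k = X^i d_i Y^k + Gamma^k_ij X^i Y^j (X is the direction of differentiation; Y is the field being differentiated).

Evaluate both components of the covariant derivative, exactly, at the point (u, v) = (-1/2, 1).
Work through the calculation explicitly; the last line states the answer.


E = 13/4, F = -3/2, G = 2 at the point
E_u = 0, E_v = 0, F_u = 0, F_v = 0, G_u = 0, G_v = 0
EG - F^2 = 17/4;  g^inv = (4/17) * [[2, 3/2], [3/2, 13/4]]
first-kind symbols [ij,l] = (1/2)(d_i g_jl + d_j g_il - d_l g_ij): [uu,u] = E_u/2 = 0, [uu,v] = F_u - E_v/2 = 0, [uv,u] = E_v/2 = 0, [uv,v] = G_u/2 = 0, [vv,u] = F_v - G_u/2 = 0, [vv,v] = G_v/2 = 0
Gamma^u_ij = (G*[ij,u] - F*[ij,v])/(EG - F^2), Gamma^v_ij = (E*[ij,v] - F*[ij,u])/(EG - F^2)
Gamma_uuu = 0, Gamma_uuv = 0, Gamma_uvv = 0, Gamma_vuu = 0, Gamma_vuv = 0, Gamma_vvv = 0
X = (-4/3, -1), Y = (3/2, -1/4) at the point

Answer: (nabla_X Y)^u = -4/3, (nabla_X Y)^v = -5/12


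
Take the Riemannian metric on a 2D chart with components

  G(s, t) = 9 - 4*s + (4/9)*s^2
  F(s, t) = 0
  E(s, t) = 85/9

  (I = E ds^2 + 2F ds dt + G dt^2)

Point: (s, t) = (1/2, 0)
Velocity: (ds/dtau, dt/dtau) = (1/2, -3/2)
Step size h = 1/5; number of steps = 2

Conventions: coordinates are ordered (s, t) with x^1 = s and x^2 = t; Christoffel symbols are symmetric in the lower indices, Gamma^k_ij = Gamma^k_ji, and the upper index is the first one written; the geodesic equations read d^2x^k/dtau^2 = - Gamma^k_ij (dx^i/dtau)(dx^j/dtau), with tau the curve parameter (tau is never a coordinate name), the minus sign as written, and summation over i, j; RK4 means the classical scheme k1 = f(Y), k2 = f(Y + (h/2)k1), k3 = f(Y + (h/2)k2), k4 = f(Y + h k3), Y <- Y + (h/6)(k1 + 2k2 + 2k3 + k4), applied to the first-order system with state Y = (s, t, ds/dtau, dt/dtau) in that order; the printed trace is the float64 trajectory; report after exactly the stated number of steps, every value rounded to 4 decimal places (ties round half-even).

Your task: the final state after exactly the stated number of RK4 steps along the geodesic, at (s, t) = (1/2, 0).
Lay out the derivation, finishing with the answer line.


f(Y) = (ds/dtau, dt/dtau, -Gamma^s_ij Y'^i Y'^j, -Gamma^t_ij Y'^i Y'^j) with the Gammas evaluated at the stage position; h = 0.200000; intermediate values shown to 6 dp
step 0: s = 0.5000, t = 0.0000, ds/dtau = 0.5000, dt/dtau = -1.5000
step 1:
  k1: at (s, t) = (0.500000, 0.000000), (ds/dtau, dt/dtau) = (0.500000, -1.500000); Gamma_sss = 0.000000, Gamma_sst = 0.000000, Gamma_stt = 0.188235, Gamma_tss = 0.000000, Gamma_tst = -0.250000, Gamma_ttt = 0.000000; k1 = (0.500000, -1.500000, -0.423529, -0.375000)
  k2: at (s, t) = (0.550000, -0.150000), (ds/dtau, dt/dtau) = (0.457647, -1.537500); Gamma_sss = 0.000000, Gamma_sst = 0.000000, Gamma_stt = 0.185882, Gamma_tss = 0.000000, Gamma_tst = -0.253165, Gamma_ttt = 0.000000; k2 = (0.457647, -1.537500, -0.439408, -0.356270)
  k3: at (s, t) = (0.545765, -0.153750), (ds/dtau, dt/dtau) = (0.456059, -1.535627); Gamma_sss = 0.000000, Gamma_sst = 0.000000, Gamma_stt = 0.186082, Gamma_tss = 0.000000, Gamma_tst = -0.252893, Gamma_ttt = 0.000000; k3 = (0.456059, -1.535627, -0.438808, -0.354221)
  k4: at (s, t) = (0.591212, -0.307125), (ds/dtau, dt/dtau) = (0.412238, -1.570844); Gamma_sss = 0.000000, Gamma_sst = 0.000000, Gamma_stt = 0.183943, Gamma_tss = 0.000000, Gamma_tst = -0.255834, Gamma_ttt = 0.000000; k4 = (0.412238, -1.570844, -0.453889, -0.331337)
  Y <- Y + (h/6)(k1 + 2k2 + 2k3 + k4): s = 0.5913, t = -0.3072, ds/dtau = 0.4122, dt/dtau = -1.5709
step 2:
  k1: at (s, t) = (0.591322, -0.307237), (ds/dtau, dt/dtau) = (0.412205, -1.570911); Gamma_sss = 0.000000, Gamma_sst = 0.000000, Gamma_stt = 0.183938, Gamma_tss = 0.000000, Gamma_tst = -0.255841, Gamma_ttt = 0.000000; k1 = (0.412205, -1.570911, -0.453914, -0.331333)
  k2: at (s, t) = (0.632542, -0.464328), (ds/dtau, dt/dtau) = (0.366813, -1.604044); Gamma_sss = 0.000000, Gamma_sst = 0.000000, Gamma_stt = 0.181998, Gamma_tss = 0.000000, Gamma_tst = -0.258568, Gamma_ttt = 0.000000; k2 = (0.366813, -1.604044, -0.468273, -0.304275)
  k3: at (s, t) = (0.628003, -0.467641), (ds/dtau, dt/dtau) = (0.365378, -1.601338); Gamma_sss = 0.000000, Gamma_sst = 0.000000, Gamma_stt = 0.182212, Gamma_tss = 0.000000, Gamma_tst = -0.258265, Gamma_ttt = 0.000000; k3 = (0.365378, -1.601338, -0.467242, -0.302218)
  k4: at (s, t) = (0.664397, -0.627504), (ds/dtau, dt/dtau) = (0.318756, -1.631354); Gamma_sss = 0.000000, Gamma_sst = 0.000000, Gamma_stt = 0.180499, Gamma_tss = 0.000000, Gamma_tst = -0.260715, Gamma_ttt = 0.000000; k4 = (0.318756, -1.631354, -0.480365, -0.271146)
  Y <- Y + (h/6)(k1 + 2k2 + 2k3 + k4): s = 0.6645, t = -0.6277, ds/dtau = 0.3187, dt/dtau = -1.6314

Answer: s = 0.6645, t = -0.6277, ds/dtau = 0.3187, dt/dtau = -1.6314


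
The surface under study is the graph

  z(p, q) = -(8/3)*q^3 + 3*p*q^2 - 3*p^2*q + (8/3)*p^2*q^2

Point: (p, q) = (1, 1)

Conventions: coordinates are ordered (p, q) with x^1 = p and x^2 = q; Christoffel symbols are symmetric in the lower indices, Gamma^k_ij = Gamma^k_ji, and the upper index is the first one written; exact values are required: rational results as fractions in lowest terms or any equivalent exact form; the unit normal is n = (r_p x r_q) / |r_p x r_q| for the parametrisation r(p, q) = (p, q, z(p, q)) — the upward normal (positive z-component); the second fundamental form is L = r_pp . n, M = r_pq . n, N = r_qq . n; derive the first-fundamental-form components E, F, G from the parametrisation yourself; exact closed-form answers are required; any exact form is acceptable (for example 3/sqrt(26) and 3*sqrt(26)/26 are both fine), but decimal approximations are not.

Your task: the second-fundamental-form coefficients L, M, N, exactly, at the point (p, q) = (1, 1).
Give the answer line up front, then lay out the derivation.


Answer: L = -2*sqrt(59)/59, M = 32*sqrt(59)/59, N = -14*sqrt(59)/59

z_p = 7/3, z_q = 1/3, z_pp = -2/3, z_pq = 32/3, z_qq = -14/3
E = 58/9, F = 7/9, G = 10/9; answer radicand W^2 = 59/9
unnormalised second-form numerators: l = -2/3, m = 32/3, n = -14/3; L = l/sqrt(59/9), and similarly M = m/sqrt(W^2), N = n/sqrt(W^2)


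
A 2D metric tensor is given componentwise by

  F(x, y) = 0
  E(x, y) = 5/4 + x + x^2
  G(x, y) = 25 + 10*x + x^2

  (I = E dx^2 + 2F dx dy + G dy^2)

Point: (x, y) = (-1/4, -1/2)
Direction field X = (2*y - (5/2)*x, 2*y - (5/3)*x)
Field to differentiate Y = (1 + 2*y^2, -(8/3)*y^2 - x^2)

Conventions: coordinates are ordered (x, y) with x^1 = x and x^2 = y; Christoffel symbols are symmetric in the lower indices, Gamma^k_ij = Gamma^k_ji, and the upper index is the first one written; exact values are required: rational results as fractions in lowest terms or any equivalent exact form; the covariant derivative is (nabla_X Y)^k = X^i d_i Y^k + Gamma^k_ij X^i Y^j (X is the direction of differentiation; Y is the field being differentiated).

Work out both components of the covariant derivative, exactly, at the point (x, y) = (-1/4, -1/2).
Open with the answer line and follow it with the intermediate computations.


Answer: (nabla_X Y)^x = -2123/2448, (nabla_X Y)^y = -10231/5472

E = 17/16, F = 0, G = 361/16 at the point
E_x = 1/2, E_y = 0, F_x = 0, F_y = 0, G_x = 19/2, G_y = 0
EG - F^2 = 6137/256;  g^inv = (256/6137) * [[361/16, 0], [0, 17/16]]
first-kind symbols [ij,l] = (1/2)(d_i g_jl + d_j g_il - d_l g_ij): [xx,x] = E_x/2 = 1/4, [xx,y] = F_x - E_y/2 = 0, [xy,x] = E_y/2 = 0, [xy,y] = G_x/2 = 19/4, [yy,x] = F_y - G_x/2 = -19/4, [yy,y] = G_y/2 = 0
Gamma^x_ij = (G*[ij,x] - F*[ij,y])/(EG - F^2), Gamma^y_ij = (E*[ij,y] - F*[ij,x])/(EG - F^2)
Gamma_xxx = 4/17, Gamma_xxy = 0, Gamma_xyy = -76/17, Gamma_yxx = 0, Gamma_yxy = 4/19, Gamma_yyy = 0
X = (-3/8, -7/12), Y = (3/2, -35/48) at the point


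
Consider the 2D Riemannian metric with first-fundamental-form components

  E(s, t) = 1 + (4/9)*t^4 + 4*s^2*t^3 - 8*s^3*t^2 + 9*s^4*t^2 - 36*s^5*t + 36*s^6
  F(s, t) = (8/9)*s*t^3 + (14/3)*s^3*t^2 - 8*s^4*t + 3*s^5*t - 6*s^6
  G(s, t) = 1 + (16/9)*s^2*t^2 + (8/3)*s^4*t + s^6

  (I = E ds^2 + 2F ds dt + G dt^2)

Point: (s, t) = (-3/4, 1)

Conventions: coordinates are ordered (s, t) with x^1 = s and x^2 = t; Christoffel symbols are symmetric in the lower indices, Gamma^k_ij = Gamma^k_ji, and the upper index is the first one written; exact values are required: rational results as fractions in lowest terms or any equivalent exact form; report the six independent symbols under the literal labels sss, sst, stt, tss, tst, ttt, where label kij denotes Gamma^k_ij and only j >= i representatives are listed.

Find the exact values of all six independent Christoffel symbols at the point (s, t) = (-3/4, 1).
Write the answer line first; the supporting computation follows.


Answer: Gamma_sss = -202608/76249, Gamma_sst = 544040/991237, Gamma_stt = -180096/991237, Gamma_tss = 58968/76249, Gamma_tst = -12180/76249, Gamma_ttt = 4032/76249

E = 229177/9216, F = -42679/6144, G = 12377/4096 at the point
E_s = -18291/128, E_t = 68005/2304, F_s = 40957/1152, F_t = -9401/1024, G_s = -13195/1536, G_t = 91/32
EG - F^2 = 991237/36864;  g^inv = (36864/991237) * [[12377/4096, 42679/6144], [42679/6144, 229177/9216]]
first-kind symbols [ij,l] = (1/2)(d_i g_jl + d_j g_il - d_l g_ij): [ss,s] = E_s/2 = -18291/256, [ss,t] = F_s - E_t/2 = 10647/512, [st,s] = E_t/2 = 68005/4608, [st,t] = G_s/2 = -13195/3072, [tt,s] = F_t - G_s/2 = -469/96, [tt,t] = G_t/2 = 91/64
Gamma^s_ij = (G*[ij,s] - F*[ij,t])/(EG - F^2), Gamma^t_ij = (E*[ij,t] - F*[ij,s])/(EG - F^2)


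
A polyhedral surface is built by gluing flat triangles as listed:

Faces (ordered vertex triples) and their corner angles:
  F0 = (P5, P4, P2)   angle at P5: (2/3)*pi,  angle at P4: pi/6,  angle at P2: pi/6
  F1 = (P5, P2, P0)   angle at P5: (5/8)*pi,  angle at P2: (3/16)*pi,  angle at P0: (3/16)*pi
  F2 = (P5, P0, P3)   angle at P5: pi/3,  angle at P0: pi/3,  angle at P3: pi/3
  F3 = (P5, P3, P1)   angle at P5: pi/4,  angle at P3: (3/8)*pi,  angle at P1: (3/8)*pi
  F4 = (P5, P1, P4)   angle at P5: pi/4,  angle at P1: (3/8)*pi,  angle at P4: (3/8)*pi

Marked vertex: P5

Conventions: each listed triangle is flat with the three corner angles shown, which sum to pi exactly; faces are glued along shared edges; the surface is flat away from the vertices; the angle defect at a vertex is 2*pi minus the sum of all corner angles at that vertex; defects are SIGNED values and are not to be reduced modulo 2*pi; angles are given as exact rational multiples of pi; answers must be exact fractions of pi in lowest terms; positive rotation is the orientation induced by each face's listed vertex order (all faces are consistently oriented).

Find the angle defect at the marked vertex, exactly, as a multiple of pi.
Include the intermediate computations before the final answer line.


Sum of corner angles at P5: (17/8)*pi
defect = 2*pi - (17/8)*pi

Answer: defect(P5) = -pi/8


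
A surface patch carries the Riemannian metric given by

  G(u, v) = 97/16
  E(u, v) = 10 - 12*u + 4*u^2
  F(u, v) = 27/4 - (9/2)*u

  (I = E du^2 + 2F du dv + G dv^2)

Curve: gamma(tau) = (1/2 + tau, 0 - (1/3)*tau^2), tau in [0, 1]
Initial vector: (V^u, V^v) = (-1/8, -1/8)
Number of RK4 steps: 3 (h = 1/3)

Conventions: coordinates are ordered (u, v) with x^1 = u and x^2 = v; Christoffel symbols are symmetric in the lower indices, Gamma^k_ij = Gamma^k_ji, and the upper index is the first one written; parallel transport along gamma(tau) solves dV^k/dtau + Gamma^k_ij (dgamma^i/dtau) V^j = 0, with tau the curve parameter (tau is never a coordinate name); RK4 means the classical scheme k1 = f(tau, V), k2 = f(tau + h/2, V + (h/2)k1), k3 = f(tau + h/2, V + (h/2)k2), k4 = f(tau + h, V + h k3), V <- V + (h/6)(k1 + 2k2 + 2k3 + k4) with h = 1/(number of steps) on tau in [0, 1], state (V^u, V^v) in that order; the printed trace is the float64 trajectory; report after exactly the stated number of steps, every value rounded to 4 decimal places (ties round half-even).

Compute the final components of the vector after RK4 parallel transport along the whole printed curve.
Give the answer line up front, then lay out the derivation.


Answer: V^u = -0.1610, V^v = -0.2178

gamma'(tau) = (1, -(2/3)*tau); f(tau, V)^k = -Gamma^k_ij(gamma(tau)) gamma'^i(tau) V^j; h = 1/3; intermediate values shown to 6 dp
curve data and Christoffel symbols at the stage parameters:
  tau = 0.000000: gamma = (0.500000, 0.000000), gamma' = (1.000000, 0.000000); Gamma_uuu = -0.397516, Gamma_uuv = 0.000000, Gamma_uvv = 0.000000, Gamma_vuu = -0.447205, Gamma_vuv = 0.000000, Gamma_vvv = 0.000000
  tau = 0.166667: gamma = (0.666667, -0.009259), gamma' = (1.000000, -0.111111); Gamma_uuu = -0.377062, Gamma_uuv = 0.000000, Gamma_uvv = 0.000000, Gamma_vuu = -0.509034, Gamma_vuv = 0.000000, Gamma_vvv = 0.000000
  tau = 0.333333: gamma = (0.833333, -0.037037), gamma' = (1.000000, -0.222222); Gamma_uuu = -0.340124, Gamma_uuv = 0.000000, Gamma_uvv = 0.000000, Gamma_vuu = -0.573959, Gamma_vuv = 0.000000, Gamma_vvv = 0.000000
  tau = 0.500000: gamma = (1.000000, -0.083333), gamma' = (1.000000, -0.333333); Gamma_uuu = -0.283186, Gamma_uuv = 0.000000, Gamma_uvv = 0.000000, Gamma_vuu = -0.637168, Gamma_vuv = 0.000000, Gamma_vvv = 0.000000
  tau = 0.666667: gamma = (1.166667, -0.148148), gamma' = (1.000000, -0.444444); Gamma_uuu = -0.204909, Gamma_uuv = 0.000000, Gamma_uvv = 0.000000, Gamma_vuu = -0.691569, Gamma_vuv = 0.000000, Gamma_vvv = 0.000000
  tau = 0.833333: gamma = (1.333333, -0.231481), gamma' = (1.000000, -0.555556); Gamma_uuu = -0.107987, Gamma_uuv = 0.000000, Gamma_uvv = 0.000000, Gamma_vuu = -0.728909, Gamma_vuv = 0.000000, Gamma_vvv = 0.000000
  tau = 1.000000: gamma = (1.500000, -0.333333), gamma' = (1.000000, -0.666667); Gamma_uuu = 0.000000, Gamma_uuv = 0.000000, Gamma_uvv = 0.000000, Gamma_vuu = -0.742268, Gamma_vuv = 0.000000, Gamma_vvv = 0.000000
step 0: V^u = -0.1250, V^v = -0.1250
step 1: k1 = (-0.049689, -0.055901), k2 = (-0.050255, -0.067845), k3 = (-0.050291, -0.067893), k4 = (-0.048217, -0.081367); V <- V + (h/6)(k1 + 2k2 + 2k3 + k4): V^u = -0.1416, V^v = -0.1477
step 2: k1 = (-0.048165, -0.081279), k2 = (-0.042376, -0.095345), k3 = (-0.042102, -0.094730), k4 = (-0.031893, -0.107639); V <- V + (h/6)(k1 + 2k2 + 2k3 + k4): V^u = -0.1554, V^v = -0.1793
step 3: k1 = (-0.031852, -0.107501), k2 = (-0.017359, -0.117175), k3 = (-0.017098, -0.115414), k4 = (0.000000, -0.119613); V <- V + (h/6)(k1 + 2k2 + 2k3 + k4): V^u = -0.1610, V^v = -0.2178


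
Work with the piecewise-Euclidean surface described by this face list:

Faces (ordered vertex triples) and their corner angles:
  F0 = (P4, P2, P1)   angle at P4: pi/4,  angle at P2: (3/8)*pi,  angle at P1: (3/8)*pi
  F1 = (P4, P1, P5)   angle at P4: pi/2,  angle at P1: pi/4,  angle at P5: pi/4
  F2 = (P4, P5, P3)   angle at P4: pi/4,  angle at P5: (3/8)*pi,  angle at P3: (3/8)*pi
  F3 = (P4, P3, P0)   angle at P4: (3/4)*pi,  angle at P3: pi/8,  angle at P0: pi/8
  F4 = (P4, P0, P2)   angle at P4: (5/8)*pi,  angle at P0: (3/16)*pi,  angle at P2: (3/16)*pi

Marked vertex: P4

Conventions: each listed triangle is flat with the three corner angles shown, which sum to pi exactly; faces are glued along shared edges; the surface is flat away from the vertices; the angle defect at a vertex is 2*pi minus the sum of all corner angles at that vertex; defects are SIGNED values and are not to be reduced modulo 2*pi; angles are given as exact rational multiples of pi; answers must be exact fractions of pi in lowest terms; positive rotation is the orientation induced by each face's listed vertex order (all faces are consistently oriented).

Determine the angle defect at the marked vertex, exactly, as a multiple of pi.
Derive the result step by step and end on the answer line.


Sum of corner angles at P4: (19/8)*pi
defect = 2*pi - (19/8)*pi

Answer: defect(P4) = (-3/8)*pi


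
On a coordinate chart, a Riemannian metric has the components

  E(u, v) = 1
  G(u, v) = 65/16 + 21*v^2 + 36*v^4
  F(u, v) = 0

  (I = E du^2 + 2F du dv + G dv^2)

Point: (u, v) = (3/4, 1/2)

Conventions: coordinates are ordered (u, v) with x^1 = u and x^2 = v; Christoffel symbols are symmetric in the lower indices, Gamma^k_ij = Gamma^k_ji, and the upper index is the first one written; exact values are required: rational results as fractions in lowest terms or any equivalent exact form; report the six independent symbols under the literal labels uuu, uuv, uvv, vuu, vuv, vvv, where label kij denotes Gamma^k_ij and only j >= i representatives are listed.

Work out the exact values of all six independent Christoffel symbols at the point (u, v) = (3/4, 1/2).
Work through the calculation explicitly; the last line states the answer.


E = 1, F = 0, G = 185/16 at the point
E_u = 0, E_v = 0, F_u = 0, F_v = 0, G_u = 0, G_v = 39
EG - F^2 = 185/16;  g^inv = (16/185) * [[185/16, 0], [0, 1]]
first-kind symbols [ij,l] = (1/2)(d_i g_jl + d_j g_il - d_l g_ij): [uu,u] = E_u/2 = 0, [uu,v] = F_u - E_v/2 = 0, [uv,u] = E_v/2 = 0, [uv,v] = G_u/2 = 0, [vv,u] = F_v - G_u/2 = 0, [vv,v] = G_v/2 = 39/2
Gamma^u_ij = (G*[ij,u] - F*[ij,v])/(EG - F^2), Gamma^v_ij = (E*[ij,v] - F*[ij,u])/(EG - F^2)

Answer: Gamma_uuu = 0, Gamma_uuv = 0, Gamma_uvv = 0, Gamma_vuu = 0, Gamma_vuv = 0, Gamma_vvv = 312/185


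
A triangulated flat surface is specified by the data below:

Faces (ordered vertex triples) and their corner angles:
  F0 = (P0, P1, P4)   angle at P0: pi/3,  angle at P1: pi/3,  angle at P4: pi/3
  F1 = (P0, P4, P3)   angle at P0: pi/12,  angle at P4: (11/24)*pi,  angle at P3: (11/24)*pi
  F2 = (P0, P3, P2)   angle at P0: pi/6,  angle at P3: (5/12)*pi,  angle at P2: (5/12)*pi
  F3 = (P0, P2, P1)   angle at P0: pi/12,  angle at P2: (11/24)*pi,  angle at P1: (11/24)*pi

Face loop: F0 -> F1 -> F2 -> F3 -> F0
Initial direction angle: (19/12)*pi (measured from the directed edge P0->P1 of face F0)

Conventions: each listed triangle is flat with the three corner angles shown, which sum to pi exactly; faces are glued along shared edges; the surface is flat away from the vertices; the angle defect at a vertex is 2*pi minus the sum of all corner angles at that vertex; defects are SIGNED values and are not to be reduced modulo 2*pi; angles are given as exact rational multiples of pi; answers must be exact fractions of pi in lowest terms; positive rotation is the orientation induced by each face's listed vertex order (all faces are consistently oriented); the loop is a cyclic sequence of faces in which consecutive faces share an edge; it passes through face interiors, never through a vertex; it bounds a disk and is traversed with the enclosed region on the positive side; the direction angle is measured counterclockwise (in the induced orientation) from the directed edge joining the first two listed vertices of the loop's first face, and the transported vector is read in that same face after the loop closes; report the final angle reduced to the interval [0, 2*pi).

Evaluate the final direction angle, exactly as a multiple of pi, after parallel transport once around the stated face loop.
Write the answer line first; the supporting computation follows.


Answer: final direction angle = (11/12)*pi

enclosed vertex P0: corner angles sum to (2/3)*pi, defect = 2*pi - (2/3)*pi = (4/3)*pi
summing the enclosed defects onto the initial angle, mod 2*pi in the induced orientation:
final angle = (19/12)*pi + (4/3)*pi = (11/12)*pi (mod 2*pi)
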